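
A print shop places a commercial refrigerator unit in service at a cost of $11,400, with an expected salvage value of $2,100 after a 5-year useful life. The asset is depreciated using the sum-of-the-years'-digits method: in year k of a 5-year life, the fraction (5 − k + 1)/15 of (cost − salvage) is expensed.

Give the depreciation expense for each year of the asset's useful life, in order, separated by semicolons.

Depreciable base = $11,400 − $2,100 = $9,300.
Sum of the years' digits = 5+4+3+2+1 = 15.
Year 1: $9,300 × 5/15 = $3,100. Book value $8,300.
Year 2: $9,300 × 4/15 = $2,480. Book value $5,820.
Year 3: $9,300 × 3/15 = $1,860. Book value $3,960.
Year 4: $9,300 × 2/15 = $1,240. Book value $2,720.
Year 5: $9,300 × 1/15 = $620. Book value $2,100.

$3,100; $2,480; $1,860; $1,240; $620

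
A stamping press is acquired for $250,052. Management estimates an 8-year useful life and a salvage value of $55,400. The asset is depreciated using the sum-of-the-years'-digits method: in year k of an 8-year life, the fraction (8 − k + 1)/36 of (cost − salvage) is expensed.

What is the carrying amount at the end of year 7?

$60,807

Depreciable base = $250,052 − $55,400 = $194,652.
Sum of the years' digits = 8+7+6+5+4+3+2+1 = 36.
Year 1: $194,652 × 8/36 = $43,256. Book value $206,796.
Year 2: $194,652 × 7/36 = $37,849. Book value $168,947.
Year 3: $194,652 × 6/36 = $32,442. Book value $136,505.
Year 4: $194,652 × 5/36 = $27,035. Book value $109,470.
Year 5: $194,652 × 4/36 = $21,628. Book value $87,842.
Year 6: $194,652 × 3/36 = $16,221. Book value $71,621.
Year 7: $194,652 × 2/36 = $10,814. Book value $60,807.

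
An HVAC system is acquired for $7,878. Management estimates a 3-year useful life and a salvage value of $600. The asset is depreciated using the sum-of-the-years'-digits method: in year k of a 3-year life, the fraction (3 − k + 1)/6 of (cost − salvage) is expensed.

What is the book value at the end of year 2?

Depreciable base = $7,878 − $600 = $7,278.
Sum of the years' digits = 3+2+1 = 6.
Year 1: $7,278 × 3/6 = $3,639. Book value $4,239.
Year 2: $7,278 × 2/6 = $2,426. Book value $1,813.

$1,813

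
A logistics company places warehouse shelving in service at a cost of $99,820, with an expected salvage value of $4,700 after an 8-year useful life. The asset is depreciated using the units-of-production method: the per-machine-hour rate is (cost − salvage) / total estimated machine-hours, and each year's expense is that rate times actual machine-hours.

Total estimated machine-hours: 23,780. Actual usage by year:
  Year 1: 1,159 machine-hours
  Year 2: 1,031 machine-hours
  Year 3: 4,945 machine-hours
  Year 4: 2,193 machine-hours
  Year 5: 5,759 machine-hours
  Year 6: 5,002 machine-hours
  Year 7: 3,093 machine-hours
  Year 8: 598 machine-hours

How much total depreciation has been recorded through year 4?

Depreciable base = $99,820 − $4,700 = $95,120.
Rate = $95,120 / 23,780 machine-hours = $4 per machine-hour.
Year 1: 1,159 × $4 = $4,636. Book value $95,184.
Year 2: 1,031 × $4 = $4,124. Book value $91,060.
Year 3: 4,945 × $4 = $19,780. Book value $71,280.
Year 4: 2,193 × $4 = $8,772. Book value $62,508.
Accumulated through year 4 = $99,820 − $62,508 = $37,312.

$37,312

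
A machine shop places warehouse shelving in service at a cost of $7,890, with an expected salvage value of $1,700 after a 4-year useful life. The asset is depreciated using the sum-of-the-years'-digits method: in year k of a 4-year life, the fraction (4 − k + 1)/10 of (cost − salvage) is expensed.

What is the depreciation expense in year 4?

$619

Depreciable base = $7,890 − $1,700 = $6,190.
Sum of the years' digits = 4+3+2+1 = 10.
Year 1: $6,190 × 4/10 = $2,476. Book value $5,414.
Year 2: $6,190 × 3/10 = $1,857. Book value $3,557.
Year 3: $6,190 × 2/10 = $1,238. Book value $2,319.
Year 4: $6,190 × 1/10 = $619. Book value $1,700.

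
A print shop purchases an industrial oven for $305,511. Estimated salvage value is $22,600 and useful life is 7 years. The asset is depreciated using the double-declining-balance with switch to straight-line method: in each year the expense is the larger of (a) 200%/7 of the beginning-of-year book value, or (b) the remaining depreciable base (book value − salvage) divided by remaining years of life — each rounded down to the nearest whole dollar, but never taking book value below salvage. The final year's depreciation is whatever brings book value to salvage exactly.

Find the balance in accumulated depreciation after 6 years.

$265,808

Depreciable base = $305,511 − $22,600 = $282,911.
Year 1: DB = ⌊$305,511 × 200%/7⌋ = $87,288; SL = ⌊$282,911/7⌋ = $40,415 → take DB $87,288. Book value $218,223.
Year 2: DB = ⌊$218,223 × 200%/7⌋ = $62,349; SL = ⌊$195,623/6⌋ = $32,603 → take DB $62,349. Book value $155,874.
Year 3: DB = ⌊$155,874 × 200%/7⌋ = $44,535; SL = ⌊$133,274/5⌋ = $26,654 → take DB $44,535. Book value $111,339.
Year 4: DB = ⌊$111,339 × 200%/7⌋ = $31,811; SL = ⌊$88,739/4⌋ = $22,184 → take DB $31,811. Book value $79,528.
Year 5: DB = ⌊$79,528 × 200%/7⌋ = $22,722; SL = ⌊$56,928/3⌋ = $18,976 → take DB $22,722. Book value $56,806.
Year 6: DB = ⌊$56,806 × 200%/7⌋ = $16,230; SL = ⌊$34,206/2⌋ = $17,103 → take SL $17,103. Book value $39,703.
Accumulated through year 6 = $305,511 − $39,703 = $265,808.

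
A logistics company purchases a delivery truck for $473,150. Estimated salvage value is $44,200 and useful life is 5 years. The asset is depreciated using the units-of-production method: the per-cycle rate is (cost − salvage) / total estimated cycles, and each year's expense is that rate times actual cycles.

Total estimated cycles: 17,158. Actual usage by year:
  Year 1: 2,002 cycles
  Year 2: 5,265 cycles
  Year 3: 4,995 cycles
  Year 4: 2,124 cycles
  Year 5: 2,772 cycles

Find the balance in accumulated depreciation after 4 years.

$359,650

Depreciable base = $473,150 − $44,200 = $428,950.
Rate = $428,950 / 17,158 cycles = $25 per cycle.
Year 1: 2,002 × $25 = $50,050. Book value $423,100.
Year 2: 5,265 × $25 = $131,625. Book value $291,475.
Year 3: 4,995 × $25 = $124,875. Book value $166,600.
Year 4: 2,124 × $25 = $53,100. Book value $113,500.
Accumulated through year 4 = $473,150 − $113,500 = $359,650.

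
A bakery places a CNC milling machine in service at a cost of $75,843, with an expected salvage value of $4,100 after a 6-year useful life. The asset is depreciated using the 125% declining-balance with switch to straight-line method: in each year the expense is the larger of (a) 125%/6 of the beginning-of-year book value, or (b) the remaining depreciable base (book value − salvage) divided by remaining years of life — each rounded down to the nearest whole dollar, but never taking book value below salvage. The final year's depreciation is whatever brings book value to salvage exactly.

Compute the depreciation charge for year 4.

$10,859

Depreciable base = $75,843 − $4,100 = $71,743.
Year 1: DB = ⌊$75,843 × 125%/6⌋ = $15,800; SL = ⌊$71,743/6⌋ = $11,957 → take DB $15,800. Book value $60,043.
Year 2: DB = ⌊$60,043 × 125%/6⌋ = $12,508; SL = ⌊$55,943/5⌋ = $11,188 → take DB $12,508. Book value $47,535.
Year 3: DB = ⌊$47,535 × 125%/6⌋ = $9,903; SL = ⌊$43,435/4⌋ = $10,858 → take SL $10,858. Book value $36,677.
Year 4: DB = ⌊$36,677 × 125%/6⌋ = $7,641; SL = ⌊$32,577/3⌋ = $10,859 → take SL $10,859. Book value $25,818.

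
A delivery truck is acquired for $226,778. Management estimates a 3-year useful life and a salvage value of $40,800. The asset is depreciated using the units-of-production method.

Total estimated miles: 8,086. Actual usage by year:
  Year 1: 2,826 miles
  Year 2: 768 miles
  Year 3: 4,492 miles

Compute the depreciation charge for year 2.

$17,664

Depreciable base = $226,778 − $40,800 = $185,978.
Rate = $185,978 / 8,086 miles = $23 per mile.
Year 1: 2,826 × $23 = $64,998. Book value $161,780.
Year 2: 768 × $23 = $17,664. Book value $144,116.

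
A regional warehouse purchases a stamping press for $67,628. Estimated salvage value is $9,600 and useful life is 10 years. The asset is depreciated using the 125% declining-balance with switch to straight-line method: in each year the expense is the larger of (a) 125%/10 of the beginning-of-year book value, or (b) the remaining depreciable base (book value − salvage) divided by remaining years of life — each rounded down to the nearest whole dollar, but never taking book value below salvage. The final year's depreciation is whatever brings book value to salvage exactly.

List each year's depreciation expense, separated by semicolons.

$8,453; $7,396; $6,472; $5,663; $5,007; $5,007; $5,007; $5,007; $5,008; $5,008

Depreciable base = $67,628 − $9,600 = $58,028.
Year 1: DB = ⌊$67,628 × 125%/10⌋ = $8,453; SL = ⌊$58,028/10⌋ = $5,802 → take DB $8,453. Book value $59,175.
Year 2: DB = ⌊$59,175 × 125%/10⌋ = $7,396; SL = ⌊$49,575/9⌋ = $5,508 → take DB $7,396. Book value $51,779.
Year 3: DB = ⌊$51,779 × 125%/10⌋ = $6,472; SL = ⌊$42,179/8⌋ = $5,272 → take DB $6,472. Book value $45,307.
Year 4: DB = ⌊$45,307 × 125%/10⌋ = $5,663; SL = ⌊$35,707/7⌋ = $5,101 → take DB $5,663. Book value $39,644.
Year 5: DB = ⌊$39,644 × 125%/10⌋ = $4,955; SL = ⌊$30,044/6⌋ = $5,007 → take SL $5,007. Book value $34,637.
Year 6: DB = ⌊$34,637 × 125%/10⌋ = $4,329; SL = ⌊$25,037/5⌋ = $5,007 → take SL $5,007. Book value $29,630.
Year 7: DB = ⌊$29,630 × 125%/10⌋ = $3,703; SL = ⌊$20,030/4⌋ = $5,007 → take SL $5,007. Book value $24,623.
Year 8: DB = ⌊$24,623 × 125%/10⌋ = $3,077; SL = ⌊$15,023/3⌋ = $5,007 → take SL $5,007. Book value $19,616.
Year 9: DB = ⌊$19,616 × 125%/10⌋ = $2,452; SL = ⌊$10,016/2⌋ = $5,008 → take SL $5,008. Book value $14,608.
Year 10 (final): $14,608 − $9,600 = $5,008. Book value $9,600.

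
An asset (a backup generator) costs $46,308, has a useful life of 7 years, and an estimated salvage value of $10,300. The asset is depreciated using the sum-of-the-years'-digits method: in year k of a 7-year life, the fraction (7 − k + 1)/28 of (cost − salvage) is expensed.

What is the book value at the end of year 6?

$11,586

Depreciable base = $46,308 − $10,300 = $36,008.
Sum of the years' digits = 7+6+5+4+3+2+1 = 28.
Year 1: $36,008 × 7/28 = $9,002. Book value $37,306.
Year 2: $36,008 × 6/28 = $7,716. Book value $29,590.
Year 3: $36,008 × 5/28 = $6,430. Book value $23,160.
Year 4: $36,008 × 4/28 = $5,144. Book value $18,016.
Year 5: $36,008 × 3/28 = $3,858. Book value $14,158.
Year 6: $36,008 × 2/28 = $2,572. Book value $11,586.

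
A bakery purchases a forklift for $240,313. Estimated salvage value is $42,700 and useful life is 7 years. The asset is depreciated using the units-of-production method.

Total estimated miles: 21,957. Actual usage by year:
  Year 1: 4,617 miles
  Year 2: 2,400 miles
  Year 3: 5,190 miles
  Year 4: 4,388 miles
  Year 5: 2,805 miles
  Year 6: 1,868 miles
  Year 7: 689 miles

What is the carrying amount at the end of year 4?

$90,958

Depreciable base = $240,313 − $42,700 = $197,613.
Rate = $197,613 / 21,957 miles = $9 per mile.
Year 1: 4,617 × $9 = $41,553. Book value $198,760.
Year 2: 2,400 × $9 = $21,600. Book value $177,160.
Year 3: 5,190 × $9 = $46,710. Book value $130,450.
Year 4: 4,388 × $9 = $39,492. Book value $90,958.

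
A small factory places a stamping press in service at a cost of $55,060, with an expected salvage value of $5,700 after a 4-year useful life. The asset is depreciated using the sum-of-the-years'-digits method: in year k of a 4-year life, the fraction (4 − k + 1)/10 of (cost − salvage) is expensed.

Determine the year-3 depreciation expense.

$9,872

Depreciable base = $55,060 − $5,700 = $49,360.
Sum of the years' digits = 4+3+2+1 = 10.
Year 1: $49,360 × 4/10 = $19,744. Book value $35,316.
Year 2: $49,360 × 3/10 = $14,808. Book value $20,508.
Year 3: $49,360 × 2/10 = $9,872. Book value $10,636.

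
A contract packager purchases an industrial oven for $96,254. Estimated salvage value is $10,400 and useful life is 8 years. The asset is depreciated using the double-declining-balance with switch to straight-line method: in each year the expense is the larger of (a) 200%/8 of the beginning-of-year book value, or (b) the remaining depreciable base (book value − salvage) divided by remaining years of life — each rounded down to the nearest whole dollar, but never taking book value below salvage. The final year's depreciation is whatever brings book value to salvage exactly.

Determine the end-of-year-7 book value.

$12,849

Depreciable base = $96,254 − $10,400 = $85,854.
Year 1: DB = ⌊$96,254 × 200%/8⌋ = $24,063; SL = ⌊$85,854/8⌋ = $10,731 → take DB $24,063. Book value $72,191.
Year 2: DB = ⌊$72,191 × 200%/8⌋ = $18,047; SL = ⌊$61,791/7⌋ = $8,827 → take DB $18,047. Book value $54,144.
Year 3: DB = ⌊$54,144 × 200%/8⌋ = $13,536; SL = ⌊$43,744/6⌋ = $7,290 → take DB $13,536. Book value $40,608.
Year 4: DB = ⌊$40,608 × 200%/8⌋ = $10,152; SL = ⌊$30,208/5⌋ = $6,041 → take DB $10,152. Book value $30,456.
Year 5: DB = ⌊$30,456 × 200%/8⌋ = $7,614; SL = ⌊$20,056/4⌋ = $5,014 → take DB $7,614. Book value $22,842.
Year 6: DB = ⌊$22,842 × 200%/8⌋ = $5,710; SL = ⌊$12,442/3⌋ = $4,147 → take DB $5,710. Book value $17,132.
Year 7: DB = ⌊$17,132 × 200%/8⌋ = $4,283; SL = ⌊$6,732/2⌋ = $3,366 → take DB $4,283. Book value $12,849.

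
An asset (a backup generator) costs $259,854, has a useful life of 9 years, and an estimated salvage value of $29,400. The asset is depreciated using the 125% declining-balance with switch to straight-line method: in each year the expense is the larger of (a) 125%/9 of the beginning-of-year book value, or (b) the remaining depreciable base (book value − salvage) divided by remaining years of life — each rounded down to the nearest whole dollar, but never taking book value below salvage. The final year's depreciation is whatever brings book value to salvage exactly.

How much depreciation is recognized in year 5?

Depreciable base = $259,854 − $29,400 = $230,454.
Year 1: DB = ⌊$259,854 × 125%/9⌋ = $36,090; SL = ⌊$230,454/9⌋ = $25,606 → take DB $36,090. Book value $223,764.
Year 2: DB = ⌊$223,764 × 125%/9⌋ = $31,078; SL = ⌊$194,364/8⌋ = $24,295 → take DB $31,078. Book value $192,686.
Year 3: DB = ⌊$192,686 × 125%/9⌋ = $26,761; SL = ⌊$163,286/7⌋ = $23,326 → take DB $26,761. Book value $165,925.
Year 4: DB = ⌊$165,925 × 125%/9⌋ = $23,045; SL = ⌊$136,525/6⌋ = $22,754 → take DB $23,045. Book value $142,880.
Year 5: DB = ⌊$142,880 × 125%/9⌋ = $19,844; SL = ⌊$113,480/5⌋ = $22,696 → take SL $22,696. Book value $120,184.

$22,696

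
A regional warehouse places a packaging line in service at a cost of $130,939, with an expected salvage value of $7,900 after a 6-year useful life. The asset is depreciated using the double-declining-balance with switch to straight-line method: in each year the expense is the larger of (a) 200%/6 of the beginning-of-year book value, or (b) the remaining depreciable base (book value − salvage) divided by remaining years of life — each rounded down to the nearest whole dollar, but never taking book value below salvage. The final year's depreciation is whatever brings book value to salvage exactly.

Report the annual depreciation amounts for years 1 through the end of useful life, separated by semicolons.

$43,646; $29,097; $19,398; $12,932; $8,983; $8,983

Depreciable base = $130,939 − $7,900 = $123,039.
Year 1: DB = ⌊$130,939 × 200%/6⌋ = $43,646; SL = ⌊$123,039/6⌋ = $20,506 → take DB $43,646. Book value $87,293.
Year 2: DB = ⌊$87,293 × 200%/6⌋ = $29,097; SL = ⌊$79,393/5⌋ = $15,878 → take DB $29,097. Book value $58,196.
Year 3: DB = ⌊$58,196 × 200%/6⌋ = $19,398; SL = ⌊$50,296/4⌋ = $12,574 → take DB $19,398. Book value $38,798.
Year 4: DB = ⌊$38,798 × 200%/6⌋ = $12,932; SL = ⌊$30,898/3⌋ = $10,299 → take DB $12,932. Book value $25,866.
Year 5: DB = ⌊$25,866 × 200%/6⌋ = $8,622; SL = ⌊$17,966/2⌋ = $8,983 → take SL $8,983. Book value $16,883.
Year 6 (final): $16,883 − $7,900 = $8,983. Book value $7,900.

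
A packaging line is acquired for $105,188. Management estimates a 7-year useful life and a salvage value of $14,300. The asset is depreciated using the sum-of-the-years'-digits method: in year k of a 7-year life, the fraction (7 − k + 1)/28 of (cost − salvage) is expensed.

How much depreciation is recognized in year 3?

Depreciable base = $105,188 − $14,300 = $90,888.
Sum of the years' digits = 7+6+5+4+3+2+1 = 28.
Year 1: $90,888 × 7/28 = $22,722. Book value $82,466.
Year 2: $90,888 × 6/28 = $19,476. Book value $62,990.
Year 3: $90,888 × 5/28 = $16,230. Book value $46,760.

$16,230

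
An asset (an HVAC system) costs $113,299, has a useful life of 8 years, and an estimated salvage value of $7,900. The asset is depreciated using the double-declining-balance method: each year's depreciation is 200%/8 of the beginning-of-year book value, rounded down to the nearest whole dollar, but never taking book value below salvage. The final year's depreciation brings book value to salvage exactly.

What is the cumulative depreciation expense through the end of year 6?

Depreciable base = $113,299 − $7,900 = $105,399.
Year 1: ⌊$113,299 × 200%/8⌋ = $28,324. Book value $84,975.
Year 2: ⌊$84,975 × 200%/8⌋ = $21,243. Book value $63,732.
Year 3: ⌊$63,732 × 200%/8⌋ = $15,933. Book value $47,799.
Year 4: ⌊$47,799 × 200%/8⌋ = $11,949. Book value $35,850.
Year 5: ⌊$35,850 × 200%/8⌋ = $8,962. Book value $26,888.
Year 6: ⌊$26,888 × 200%/8⌋ = $6,722. Book value $20,166.
Accumulated through year 6 = $113,299 − $20,166 = $93,133.

$93,133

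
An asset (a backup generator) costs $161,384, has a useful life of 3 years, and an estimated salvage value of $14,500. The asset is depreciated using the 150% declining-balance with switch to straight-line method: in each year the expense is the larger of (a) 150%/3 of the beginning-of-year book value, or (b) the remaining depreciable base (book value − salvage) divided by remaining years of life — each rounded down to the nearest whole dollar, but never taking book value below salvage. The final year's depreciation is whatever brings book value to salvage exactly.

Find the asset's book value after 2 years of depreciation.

Depreciable base = $161,384 − $14,500 = $146,884.
Year 1: DB = ⌊$161,384 × 150%/3⌋ = $80,692; SL = ⌊$146,884/3⌋ = $48,961 → take DB $80,692. Book value $80,692.
Year 2: DB = ⌊$80,692 × 150%/3⌋ = $40,346; SL = ⌊$66,192/2⌋ = $33,096 → take DB $40,346. Book value $40,346.

$40,346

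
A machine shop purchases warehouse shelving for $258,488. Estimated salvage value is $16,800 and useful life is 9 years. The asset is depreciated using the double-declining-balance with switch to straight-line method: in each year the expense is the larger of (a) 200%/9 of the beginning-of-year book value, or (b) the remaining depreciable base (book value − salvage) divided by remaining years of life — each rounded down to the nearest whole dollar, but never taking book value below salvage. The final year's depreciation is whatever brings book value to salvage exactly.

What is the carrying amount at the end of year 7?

$43,750

Depreciable base = $258,488 − $16,800 = $241,688.
Year 1: DB = ⌊$258,488 × 200%/9⌋ = $57,441; SL = ⌊$241,688/9⌋ = $26,854 → take DB $57,441. Book value $201,047.
Year 2: DB = ⌊$201,047 × 200%/9⌋ = $44,677; SL = ⌊$184,247/8⌋ = $23,030 → take DB $44,677. Book value $156,370.
Year 3: DB = ⌊$156,370 × 200%/9⌋ = $34,748; SL = ⌊$139,570/7⌋ = $19,938 → take DB $34,748. Book value $121,622.
Year 4: DB = ⌊$121,622 × 200%/9⌋ = $27,027; SL = ⌊$104,822/6⌋ = $17,470 → take DB $27,027. Book value $94,595.
Year 5: DB = ⌊$94,595 × 200%/9⌋ = $21,021; SL = ⌊$77,795/5⌋ = $15,559 → take DB $21,021. Book value $73,574.
Year 6: DB = ⌊$73,574 × 200%/9⌋ = $16,349; SL = ⌊$56,774/4⌋ = $14,193 → take DB $16,349. Book value $57,225.
Year 7: DB = ⌊$57,225 × 200%/9⌋ = $12,716; SL = ⌊$40,425/3⌋ = $13,475 → take SL $13,475. Book value $43,750.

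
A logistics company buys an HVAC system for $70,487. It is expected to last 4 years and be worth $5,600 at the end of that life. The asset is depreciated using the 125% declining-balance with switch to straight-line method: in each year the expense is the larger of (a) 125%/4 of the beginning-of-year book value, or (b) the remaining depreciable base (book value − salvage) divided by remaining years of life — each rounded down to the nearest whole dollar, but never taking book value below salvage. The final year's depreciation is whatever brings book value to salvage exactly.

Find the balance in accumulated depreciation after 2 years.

Depreciable base = $70,487 − $5,600 = $64,887.
Year 1: DB = ⌊$70,487 × 125%/4⌋ = $22,027; SL = ⌊$64,887/4⌋ = $16,221 → take DB $22,027. Book value $48,460.
Year 2: DB = ⌊$48,460 × 125%/4⌋ = $15,143; SL = ⌊$42,860/3⌋ = $14,286 → take DB $15,143. Book value $33,317.
Accumulated through year 2 = $70,487 − $33,317 = $37,170.

$37,170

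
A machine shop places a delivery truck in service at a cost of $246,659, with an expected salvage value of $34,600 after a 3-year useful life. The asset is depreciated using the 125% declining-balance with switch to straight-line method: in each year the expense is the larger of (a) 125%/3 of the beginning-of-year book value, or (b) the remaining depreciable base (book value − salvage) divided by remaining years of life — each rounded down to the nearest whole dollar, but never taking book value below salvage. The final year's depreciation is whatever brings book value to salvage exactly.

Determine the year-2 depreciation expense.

$59,952

Depreciable base = $246,659 − $34,600 = $212,059.
Year 1: DB = ⌊$246,659 × 125%/3⌋ = $102,774; SL = ⌊$212,059/3⌋ = $70,686 → take DB $102,774. Book value $143,885.
Year 2: DB = ⌊$143,885 × 125%/3⌋ = $59,952; SL = ⌊$109,285/2⌋ = $54,642 → take DB $59,952. Book value $83,933.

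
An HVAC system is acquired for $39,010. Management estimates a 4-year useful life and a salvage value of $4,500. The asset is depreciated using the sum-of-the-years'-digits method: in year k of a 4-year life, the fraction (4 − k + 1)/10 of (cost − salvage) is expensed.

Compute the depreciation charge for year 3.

$6,902

Depreciable base = $39,010 − $4,500 = $34,510.
Sum of the years' digits = 4+3+2+1 = 10.
Year 1: $34,510 × 4/10 = $13,804. Book value $25,206.
Year 2: $34,510 × 3/10 = $10,353. Book value $14,853.
Year 3: $34,510 × 2/10 = $6,902. Book value $7,951.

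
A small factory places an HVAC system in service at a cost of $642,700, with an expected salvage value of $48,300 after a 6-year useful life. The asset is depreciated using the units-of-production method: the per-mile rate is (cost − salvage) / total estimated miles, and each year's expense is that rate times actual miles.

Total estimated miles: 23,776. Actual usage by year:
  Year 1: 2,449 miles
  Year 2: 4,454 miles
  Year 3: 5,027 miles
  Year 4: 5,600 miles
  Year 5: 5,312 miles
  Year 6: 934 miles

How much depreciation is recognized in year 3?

$125,675

Depreciable base = $642,700 − $48,300 = $594,400.
Rate = $594,400 / 23,776 miles = $25 per mile.
Year 1: 2,449 × $25 = $61,225. Book value $581,475.
Year 2: 4,454 × $25 = $111,350. Book value $470,125.
Year 3: 5,027 × $25 = $125,675. Book value $344,450.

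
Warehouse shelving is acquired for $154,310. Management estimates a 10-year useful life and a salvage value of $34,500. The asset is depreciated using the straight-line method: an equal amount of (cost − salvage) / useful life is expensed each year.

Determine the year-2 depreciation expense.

Depreciable base = $154,310 − $34,500 = $119,810.
Annual expense = $119,810 / 10 = $11,981.

$11,981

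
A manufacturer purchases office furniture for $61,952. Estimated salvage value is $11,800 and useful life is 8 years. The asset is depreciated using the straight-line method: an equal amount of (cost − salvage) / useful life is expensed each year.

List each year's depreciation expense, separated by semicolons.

Depreciable base = $61,952 − $11,800 = $50,152.
Annual expense = $50,152 / 8 = $6,269.
End of year 1: book value $55,683.
End of year 2: book value $49,414.
End of year 3: book value $43,145.
End of year 4: book value $36,876.
End of year 5: book value $30,607.
End of year 6: book value $24,338.
End of year 7: book value $18,069.
End of year 8: book value $11,800.

$6,269; $6,269; $6,269; $6,269; $6,269; $6,269; $6,269; $6,269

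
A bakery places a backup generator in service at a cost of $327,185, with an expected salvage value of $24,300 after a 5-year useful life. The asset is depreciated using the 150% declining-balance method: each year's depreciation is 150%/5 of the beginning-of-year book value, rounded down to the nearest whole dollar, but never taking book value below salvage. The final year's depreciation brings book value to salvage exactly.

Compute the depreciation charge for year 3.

Depreciable base = $327,185 − $24,300 = $302,885.
Year 1: ⌊$327,185 × 150%/5⌋ = $98,155. Book value $229,030.
Year 2: ⌊$229,030 × 150%/5⌋ = $68,709. Book value $160,321.
Year 3: ⌊$160,321 × 150%/5⌋ = $48,096. Book value $112,225.

$48,096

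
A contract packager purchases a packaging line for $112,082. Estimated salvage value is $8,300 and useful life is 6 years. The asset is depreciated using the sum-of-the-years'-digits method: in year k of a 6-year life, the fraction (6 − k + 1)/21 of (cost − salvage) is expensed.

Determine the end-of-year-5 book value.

$13,242

Depreciable base = $112,082 − $8,300 = $103,782.
Sum of the years' digits = 6+5+4+3+2+1 = 21.
Year 1: $103,782 × 6/21 = $29,652. Book value $82,430.
Year 2: $103,782 × 5/21 = $24,710. Book value $57,720.
Year 3: $103,782 × 4/21 = $19,768. Book value $37,952.
Year 4: $103,782 × 3/21 = $14,826. Book value $23,126.
Year 5: $103,782 × 2/21 = $9,884. Book value $13,242.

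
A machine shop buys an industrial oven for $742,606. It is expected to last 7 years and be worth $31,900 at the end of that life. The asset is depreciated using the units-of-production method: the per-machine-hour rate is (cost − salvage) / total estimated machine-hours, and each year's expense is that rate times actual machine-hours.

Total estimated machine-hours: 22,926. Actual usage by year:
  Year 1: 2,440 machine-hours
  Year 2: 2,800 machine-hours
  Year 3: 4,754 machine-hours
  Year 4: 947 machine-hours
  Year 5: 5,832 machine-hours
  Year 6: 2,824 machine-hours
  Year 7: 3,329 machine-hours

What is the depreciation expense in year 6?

$87,544

Depreciable base = $742,606 − $31,900 = $710,706.
Rate = $710,706 / 22,926 machine-hours = $31 per machine-hour.
Year 1: 2,440 × $31 = $75,640. Book value $666,966.
Year 2: 2,800 × $31 = $86,800. Book value $580,166.
Year 3: 4,754 × $31 = $147,374. Book value $432,792.
Year 4: 947 × $31 = $29,357. Book value $403,435.
Year 5: 5,832 × $31 = $180,792. Book value $222,643.
Year 6: 2,824 × $31 = $87,544. Book value $135,099.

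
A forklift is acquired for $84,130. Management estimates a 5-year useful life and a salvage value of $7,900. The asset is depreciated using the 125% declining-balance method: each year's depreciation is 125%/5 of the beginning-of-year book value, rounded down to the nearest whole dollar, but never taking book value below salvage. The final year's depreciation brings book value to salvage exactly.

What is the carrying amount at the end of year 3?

$35,493

Depreciable base = $84,130 − $7,900 = $76,230.
Year 1: ⌊$84,130 × 125%/5⌋ = $21,032. Book value $63,098.
Year 2: ⌊$63,098 × 125%/5⌋ = $15,774. Book value $47,324.
Year 3: ⌊$47,324 × 125%/5⌋ = $11,831. Book value $35,493.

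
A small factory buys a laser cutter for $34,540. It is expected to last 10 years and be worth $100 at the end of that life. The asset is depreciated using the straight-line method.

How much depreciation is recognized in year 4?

$3,444

Depreciable base = $34,540 − $100 = $34,440.
Annual expense = $34,440 / 10 = $3,444.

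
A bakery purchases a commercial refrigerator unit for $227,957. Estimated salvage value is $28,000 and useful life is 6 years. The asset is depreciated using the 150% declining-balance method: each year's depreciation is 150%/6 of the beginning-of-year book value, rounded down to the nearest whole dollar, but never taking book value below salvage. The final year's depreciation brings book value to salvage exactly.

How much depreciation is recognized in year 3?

Depreciable base = $227,957 − $28,000 = $199,957.
Year 1: ⌊$227,957 × 150%/6⌋ = $56,989. Book value $170,968.
Year 2: ⌊$170,968 × 150%/6⌋ = $42,742. Book value $128,226.
Year 3: ⌊$128,226 × 150%/6⌋ = $32,056. Book value $96,170.

$32,056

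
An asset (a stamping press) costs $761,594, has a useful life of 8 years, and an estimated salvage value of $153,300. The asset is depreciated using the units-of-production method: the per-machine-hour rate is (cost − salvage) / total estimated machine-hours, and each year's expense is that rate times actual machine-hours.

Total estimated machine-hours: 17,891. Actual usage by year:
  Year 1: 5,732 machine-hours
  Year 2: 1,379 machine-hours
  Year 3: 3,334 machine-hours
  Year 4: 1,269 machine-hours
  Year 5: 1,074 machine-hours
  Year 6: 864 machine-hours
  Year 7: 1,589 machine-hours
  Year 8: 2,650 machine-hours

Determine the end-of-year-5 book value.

$326,802

Depreciable base = $761,594 − $153,300 = $608,294.
Rate = $608,294 / 17,891 machine-hours = $34 per machine-hour.
Year 1: 5,732 × $34 = $194,888. Book value $566,706.
Year 2: 1,379 × $34 = $46,886. Book value $519,820.
Year 3: 3,334 × $34 = $113,356. Book value $406,464.
Year 4: 1,269 × $34 = $43,146. Book value $363,318.
Year 5: 1,074 × $34 = $36,516. Book value $326,802.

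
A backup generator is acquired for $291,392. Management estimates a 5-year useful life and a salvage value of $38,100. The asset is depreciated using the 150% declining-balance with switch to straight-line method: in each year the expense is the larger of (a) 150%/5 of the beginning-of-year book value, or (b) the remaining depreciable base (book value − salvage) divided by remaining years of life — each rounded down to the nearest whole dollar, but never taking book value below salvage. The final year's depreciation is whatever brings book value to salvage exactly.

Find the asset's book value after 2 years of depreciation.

$142,783

Depreciable base = $291,392 − $38,100 = $253,292.
Year 1: DB = ⌊$291,392 × 150%/5⌋ = $87,417; SL = ⌊$253,292/5⌋ = $50,658 → take DB $87,417. Book value $203,975.
Year 2: DB = ⌊$203,975 × 150%/5⌋ = $61,192; SL = ⌊$165,875/4⌋ = $41,468 → take DB $61,192. Book value $142,783.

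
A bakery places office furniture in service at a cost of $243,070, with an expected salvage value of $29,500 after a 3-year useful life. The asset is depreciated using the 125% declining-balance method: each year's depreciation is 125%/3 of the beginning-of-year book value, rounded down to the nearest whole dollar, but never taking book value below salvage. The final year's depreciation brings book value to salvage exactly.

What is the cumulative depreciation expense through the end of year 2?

$160,358

Depreciable base = $243,070 − $29,500 = $213,570.
Year 1: ⌊$243,070 × 125%/3⌋ = $101,279. Book value $141,791.
Year 2: ⌊$141,791 × 125%/3⌋ = $59,079. Book value $82,712.
Accumulated through year 2 = $243,070 − $82,712 = $160,358.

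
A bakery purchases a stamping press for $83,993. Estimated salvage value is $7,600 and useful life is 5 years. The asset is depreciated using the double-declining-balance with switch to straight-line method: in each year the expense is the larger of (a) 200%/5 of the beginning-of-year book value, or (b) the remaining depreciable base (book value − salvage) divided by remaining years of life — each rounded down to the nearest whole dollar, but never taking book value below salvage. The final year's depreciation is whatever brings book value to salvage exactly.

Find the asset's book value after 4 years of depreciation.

$10,886

Depreciable base = $83,993 − $7,600 = $76,393.
Year 1: DB = ⌊$83,993 × 200%/5⌋ = $33,597; SL = ⌊$76,393/5⌋ = $15,278 → take DB $33,597. Book value $50,396.
Year 2: DB = ⌊$50,396 × 200%/5⌋ = $20,158; SL = ⌊$42,796/4⌋ = $10,699 → take DB $20,158. Book value $30,238.
Year 3: DB = ⌊$30,238 × 200%/5⌋ = $12,095; SL = ⌊$22,638/3⌋ = $7,546 → take DB $12,095. Book value $18,143.
Year 4: DB = ⌊$18,143 × 200%/5⌋ = $7,257; SL = ⌊$10,543/2⌋ = $5,271 → take DB $7,257. Book value $10,886.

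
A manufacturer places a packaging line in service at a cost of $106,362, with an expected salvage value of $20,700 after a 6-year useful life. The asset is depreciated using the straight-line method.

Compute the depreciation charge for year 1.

$14,277

Depreciable base = $106,362 − $20,700 = $85,662.
Annual expense = $85,662 / 6 = $14,277.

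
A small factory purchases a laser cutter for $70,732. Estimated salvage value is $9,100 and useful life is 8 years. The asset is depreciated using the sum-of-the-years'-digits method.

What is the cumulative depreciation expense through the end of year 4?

Depreciable base = $70,732 − $9,100 = $61,632.
Sum of the years' digits = 8+7+6+5+4+3+2+1 = 36.
Year 1: $61,632 × 8/36 = $13,696. Book value $57,036.
Year 2: $61,632 × 7/36 = $11,984. Book value $45,052.
Year 3: $61,632 × 6/36 = $10,272. Book value $34,780.
Year 4: $61,632 × 5/36 = $8,560. Book value $26,220.
Accumulated through year 4 = $70,732 − $26,220 = $44,512.

$44,512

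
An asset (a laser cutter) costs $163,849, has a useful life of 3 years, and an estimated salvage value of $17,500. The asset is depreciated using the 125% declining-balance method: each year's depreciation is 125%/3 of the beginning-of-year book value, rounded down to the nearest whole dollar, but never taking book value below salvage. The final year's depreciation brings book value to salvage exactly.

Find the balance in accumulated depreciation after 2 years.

$108,094

Depreciable base = $163,849 − $17,500 = $146,349.
Year 1: ⌊$163,849 × 125%/3⌋ = $68,270. Book value $95,579.
Year 2: ⌊$95,579 × 125%/3⌋ = $39,824. Book value $55,755.
Accumulated through year 2 = $163,849 − $55,755 = $108,094.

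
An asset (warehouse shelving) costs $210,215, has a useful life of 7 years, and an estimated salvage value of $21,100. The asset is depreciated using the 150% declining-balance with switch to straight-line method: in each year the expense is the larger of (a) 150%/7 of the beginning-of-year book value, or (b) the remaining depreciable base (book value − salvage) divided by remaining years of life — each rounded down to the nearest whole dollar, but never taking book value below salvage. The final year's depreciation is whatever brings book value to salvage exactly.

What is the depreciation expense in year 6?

$19,672

Depreciable base = $210,215 − $21,100 = $189,115.
Year 1: DB = ⌊$210,215 × 150%/7⌋ = $45,046; SL = ⌊$189,115/7⌋ = $27,016 → take DB $45,046. Book value $165,169.
Year 2: DB = ⌊$165,169 × 150%/7⌋ = $35,393; SL = ⌊$144,069/6⌋ = $24,011 → take DB $35,393. Book value $129,776.
Year 3: DB = ⌊$129,776 × 150%/7⌋ = $27,809; SL = ⌊$108,676/5⌋ = $21,735 → take DB $27,809. Book value $101,967.
Year 4: DB = ⌊$101,967 × 150%/7⌋ = $21,850; SL = ⌊$80,867/4⌋ = $20,216 → take DB $21,850. Book value $80,117.
Year 5: DB = ⌊$80,117 × 150%/7⌋ = $17,167; SL = ⌊$59,017/3⌋ = $19,672 → take SL $19,672. Book value $60,445.
Year 6: DB = ⌊$60,445 × 150%/7⌋ = $12,952; SL = ⌊$39,345/2⌋ = $19,672 → take SL $19,672. Book value $40,773.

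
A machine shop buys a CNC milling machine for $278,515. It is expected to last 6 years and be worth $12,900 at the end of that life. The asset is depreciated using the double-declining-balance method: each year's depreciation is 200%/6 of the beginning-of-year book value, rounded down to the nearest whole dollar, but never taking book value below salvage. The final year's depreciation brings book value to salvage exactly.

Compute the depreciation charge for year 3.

Depreciable base = $278,515 − $12,900 = $265,615.
Year 1: ⌊$278,515 × 200%/6⌋ = $92,838. Book value $185,677.
Year 2: ⌊$185,677 × 200%/6⌋ = $61,892. Book value $123,785.
Year 3: ⌊$123,785 × 200%/6⌋ = $41,261. Book value $82,524.

$41,261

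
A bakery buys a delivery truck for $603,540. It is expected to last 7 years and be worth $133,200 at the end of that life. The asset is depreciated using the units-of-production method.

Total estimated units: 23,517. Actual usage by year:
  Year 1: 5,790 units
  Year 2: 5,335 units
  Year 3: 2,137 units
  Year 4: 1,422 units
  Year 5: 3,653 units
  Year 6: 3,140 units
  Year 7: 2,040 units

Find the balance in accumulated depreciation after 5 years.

$366,740

Depreciable base = $603,540 − $133,200 = $470,340.
Rate = $470,340 / 23,517 units = $20 per unit.
Year 1: 5,790 × $20 = $115,800. Book value $487,740.
Year 2: 5,335 × $20 = $106,700. Book value $381,040.
Year 3: 2,137 × $20 = $42,740. Book value $338,300.
Year 4: 1,422 × $20 = $28,440. Book value $309,860.
Year 5: 3,653 × $20 = $73,060. Book value $236,800.
Accumulated through year 5 = $603,540 − $236,800 = $366,740.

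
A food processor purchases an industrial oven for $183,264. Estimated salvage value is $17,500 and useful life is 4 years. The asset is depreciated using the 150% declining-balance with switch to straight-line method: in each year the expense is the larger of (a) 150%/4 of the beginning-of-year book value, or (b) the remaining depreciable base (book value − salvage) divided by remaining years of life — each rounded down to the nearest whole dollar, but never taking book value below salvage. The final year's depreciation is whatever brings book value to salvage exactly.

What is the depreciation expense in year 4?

$27,044

Depreciable base = $183,264 − $17,500 = $165,764.
Year 1: DB = ⌊$183,264 × 150%/4⌋ = $68,724; SL = ⌊$165,764/4⌋ = $41,441 → take DB $68,724. Book value $114,540.
Year 2: DB = ⌊$114,540 × 150%/4⌋ = $42,952; SL = ⌊$97,040/3⌋ = $32,346 → take DB $42,952. Book value $71,588.
Year 3: DB = ⌊$71,588 × 150%/4⌋ = $26,845; SL = ⌊$54,088/2⌋ = $27,044 → take SL $27,044. Book value $44,544.
Year 4 (final): $44,544 − $17,500 = $27,044. Book value $17,500.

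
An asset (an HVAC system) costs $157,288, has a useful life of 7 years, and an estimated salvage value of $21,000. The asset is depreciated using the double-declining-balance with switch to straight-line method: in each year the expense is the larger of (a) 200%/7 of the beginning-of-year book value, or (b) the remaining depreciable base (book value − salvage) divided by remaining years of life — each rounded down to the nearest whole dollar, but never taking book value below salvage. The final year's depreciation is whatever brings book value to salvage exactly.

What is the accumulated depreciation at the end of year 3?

$99,966

Depreciable base = $157,288 − $21,000 = $136,288.
Year 1: DB = ⌊$157,288 × 200%/7⌋ = $44,939; SL = ⌊$136,288/7⌋ = $19,469 → take DB $44,939. Book value $112,349.
Year 2: DB = ⌊$112,349 × 200%/7⌋ = $32,099; SL = ⌊$91,349/6⌋ = $15,224 → take DB $32,099. Book value $80,250.
Year 3: DB = ⌊$80,250 × 200%/7⌋ = $22,928; SL = ⌊$59,250/5⌋ = $11,850 → take DB $22,928. Book value $57,322.
Accumulated through year 3 = $157,288 − $57,322 = $99,966.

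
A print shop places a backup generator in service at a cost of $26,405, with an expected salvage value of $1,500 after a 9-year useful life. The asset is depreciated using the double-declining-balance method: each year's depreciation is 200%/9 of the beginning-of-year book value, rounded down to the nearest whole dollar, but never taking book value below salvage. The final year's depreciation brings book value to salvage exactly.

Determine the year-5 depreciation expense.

Depreciable base = $26,405 − $1,500 = $24,905.
Year 1: ⌊$26,405 × 200%/9⌋ = $5,867. Book value $20,538.
Year 2: ⌊$20,538 × 200%/9⌋ = $4,564. Book value $15,974.
Year 3: ⌊$15,974 × 200%/9⌋ = $3,549. Book value $12,425.
Year 4: ⌊$12,425 × 200%/9⌋ = $2,761. Book value $9,664.
Year 5: ⌊$9,664 × 200%/9⌋ = $2,147. Book value $7,517.

$2,147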